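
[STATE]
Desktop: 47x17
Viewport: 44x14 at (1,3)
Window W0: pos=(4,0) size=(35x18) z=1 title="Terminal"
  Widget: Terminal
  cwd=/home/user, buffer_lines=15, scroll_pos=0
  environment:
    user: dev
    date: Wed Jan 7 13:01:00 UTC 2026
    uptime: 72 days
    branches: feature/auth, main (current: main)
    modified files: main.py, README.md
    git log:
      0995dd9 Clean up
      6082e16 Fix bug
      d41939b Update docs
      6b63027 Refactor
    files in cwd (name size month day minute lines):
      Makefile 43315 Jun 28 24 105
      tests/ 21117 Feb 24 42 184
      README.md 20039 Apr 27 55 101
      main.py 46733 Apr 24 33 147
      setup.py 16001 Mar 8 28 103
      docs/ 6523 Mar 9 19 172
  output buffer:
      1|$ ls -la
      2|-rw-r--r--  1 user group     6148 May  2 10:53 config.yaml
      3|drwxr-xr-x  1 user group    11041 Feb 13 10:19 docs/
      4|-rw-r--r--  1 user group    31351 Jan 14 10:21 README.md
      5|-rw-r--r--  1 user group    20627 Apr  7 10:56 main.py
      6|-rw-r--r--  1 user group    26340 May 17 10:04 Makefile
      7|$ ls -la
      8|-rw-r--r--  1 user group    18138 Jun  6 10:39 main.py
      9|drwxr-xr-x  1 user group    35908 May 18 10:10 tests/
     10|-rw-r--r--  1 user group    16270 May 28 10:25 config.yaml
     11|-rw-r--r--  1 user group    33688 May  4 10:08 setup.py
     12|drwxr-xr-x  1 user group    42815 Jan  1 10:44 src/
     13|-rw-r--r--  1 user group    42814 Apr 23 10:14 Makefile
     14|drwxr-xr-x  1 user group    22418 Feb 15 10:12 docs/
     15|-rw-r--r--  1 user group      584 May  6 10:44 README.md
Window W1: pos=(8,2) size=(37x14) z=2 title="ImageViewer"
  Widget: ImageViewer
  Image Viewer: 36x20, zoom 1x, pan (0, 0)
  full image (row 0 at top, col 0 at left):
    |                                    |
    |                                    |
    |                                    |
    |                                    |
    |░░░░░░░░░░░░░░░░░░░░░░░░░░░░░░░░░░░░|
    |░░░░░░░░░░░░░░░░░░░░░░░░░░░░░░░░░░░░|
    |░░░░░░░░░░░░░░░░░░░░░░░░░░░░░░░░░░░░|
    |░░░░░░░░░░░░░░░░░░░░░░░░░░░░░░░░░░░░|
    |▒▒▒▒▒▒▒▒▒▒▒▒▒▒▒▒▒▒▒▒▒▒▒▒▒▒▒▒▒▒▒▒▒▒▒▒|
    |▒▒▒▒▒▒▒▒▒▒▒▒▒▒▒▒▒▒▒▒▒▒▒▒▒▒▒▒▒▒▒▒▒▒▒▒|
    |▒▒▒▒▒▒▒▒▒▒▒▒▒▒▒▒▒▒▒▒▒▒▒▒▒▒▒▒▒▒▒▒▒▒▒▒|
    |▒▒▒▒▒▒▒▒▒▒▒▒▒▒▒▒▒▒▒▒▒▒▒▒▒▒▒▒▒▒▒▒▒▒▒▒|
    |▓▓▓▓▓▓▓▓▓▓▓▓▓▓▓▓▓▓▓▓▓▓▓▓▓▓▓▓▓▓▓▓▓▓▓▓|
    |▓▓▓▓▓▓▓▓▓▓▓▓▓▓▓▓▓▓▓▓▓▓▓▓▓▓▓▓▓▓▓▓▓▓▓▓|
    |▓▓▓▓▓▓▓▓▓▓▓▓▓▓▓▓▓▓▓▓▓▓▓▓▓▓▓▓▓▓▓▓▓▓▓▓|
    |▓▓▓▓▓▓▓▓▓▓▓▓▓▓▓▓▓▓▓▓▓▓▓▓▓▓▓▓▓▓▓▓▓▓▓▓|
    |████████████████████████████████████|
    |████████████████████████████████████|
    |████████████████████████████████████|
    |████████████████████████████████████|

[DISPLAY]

   ┃$ l┃ ImageViewer                       ┃
   ┃-rw┠───────────────────────────────────┨
   ┃drw┃                                   ┃
   ┃-rw┃                                   ┃
   ┃-rw┃                                   ┃
   ┃-rw┃                                   ┃
   ┃$ l┃░░░░░░░░░░░░░░░░░░░░░░░░░░░░░░░░░░░┃
   ┃-rw┃░░░░░░░░░░░░░░░░░░░░░░░░░░░░░░░░░░░┃
   ┃drw┃░░░░░░░░░░░░░░░░░░░░░░░░░░░░░░░░░░░┃
   ┃-rw┃░░░░░░░░░░░░░░░░░░░░░░░░░░░░░░░░░░░┃
   ┃-rw┃▒▒▒▒▒▒▒▒▒▒▒▒▒▒▒▒▒▒▒▒▒▒▒▒▒▒▒▒▒▒▒▒▒▒▒┃
   ┃drw┃▒▒▒▒▒▒▒▒▒▒▒▒▒▒▒▒▒▒▒▒▒▒▒▒▒▒▒▒▒▒▒▒▒▒▒┃
   ┃-rw┗━━━━━━━━━━━━━━━━━━━━━━━━━━━━━━━━━━━┛
   ┃drwxr-xr-x  1 user group    22418┃      


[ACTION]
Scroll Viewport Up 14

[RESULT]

   ┏━━━━━━━━━━━━━━━━━━━━━━━━━━━━━━━━━┓      
   ┃ Terminal                        ┃      
   ┠───┏━━━━━━━━━━━━━━━━━━━━━━━━━━━━━━━━━━━┓
   ┃$ l┃ ImageViewer                       ┃
   ┃-rw┠───────────────────────────────────┨
   ┃drw┃                                   ┃
   ┃-rw┃                                   ┃
   ┃-rw┃                                   ┃
   ┃-rw┃                                   ┃
   ┃$ l┃░░░░░░░░░░░░░░░░░░░░░░░░░░░░░░░░░░░┃
   ┃-rw┃░░░░░░░░░░░░░░░░░░░░░░░░░░░░░░░░░░░┃
   ┃drw┃░░░░░░░░░░░░░░░░░░░░░░░░░░░░░░░░░░░┃
   ┃-rw┃░░░░░░░░░░░░░░░░░░░░░░░░░░░░░░░░░░░┃
   ┃-rw┃▒▒▒▒▒▒▒▒▒▒▒▒▒▒▒▒▒▒▒▒▒▒▒▒▒▒▒▒▒▒▒▒▒▒▒┃


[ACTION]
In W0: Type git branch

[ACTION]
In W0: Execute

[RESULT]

   ┏━━━━━━━━━━━━━━━━━━━━━━━━━━━━━━━━━┓      
   ┃ Terminal                        ┃      
   ┠───┏━━━━━━━━━━━━━━━━━━━━━━━━━━━━━━━━━━━┓
   ┃-rw┃ ImageViewer                       ┃
   ┃$ l┠───────────────────────────────────┨
   ┃-rw┃                                   ┃
   ┃drw┃                                   ┃
   ┃-rw┃                                   ┃
   ┃-rw┃                                   ┃
   ┃drw┃░░░░░░░░░░░░░░░░░░░░░░░░░░░░░░░░░░░┃
   ┃-rw┃░░░░░░░░░░░░░░░░░░░░░░░░░░░░░░░░░░░┃
   ┃drw┃░░░░░░░░░░░░░░░░░░░░░░░░░░░░░░░░░░░┃
   ┃-rw┃░░░░░░░░░░░░░░░░░░░░░░░░░░░░░░░░░░░┃
   ┃$ g┃▒▒▒▒▒▒▒▒▒▒▒▒▒▒▒▒▒▒▒▒▒▒▒▒▒▒▒▒▒▒▒▒▒▒▒┃


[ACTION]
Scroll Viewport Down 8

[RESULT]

   ┃-rw┃ ImageViewer                       ┃
   ┃$ l┠───────────────────────────────────┨
   ┃-rw┃                                   ┃
   ┃drw┃                                   ┃
   ┃-rw┃                                   ┃
   ┃-rw┃                                   ┃
   ┃drw┃░░░░░░░░░░░░░░░░░░░░░░░░░░░░░░░░░░░┃
   ┃-rw┃░░░░░░░░░░░░░░░░░░░░░░░░░░░░░░░░░░░┃
   ┃drw┃░░░░░░░░░░░░░░░░░░░░░░░░░░░░░░░░░░░┃
   ┃-rw┃░░░░░░░░░░░░░░░░░░░░░░░░░░░░░░░░░░░┃
   ┃$ g┃▒▒▒▒▒▒▒▒▒▒▒▒▒▒▒▒▒▒▒▒▒▒▒▒▒▒▒▒▒▒▒▒▒▒▒┃
   ┃  f┃▒▒▒▒▒▒▒▒▒▒▒▒▒▒▒▒▒▒▒▒▒▒▒▒▒▒▒▒▒▒▒▒▒▒▒┃
   ┃* m┗━━━━━━━━━━━━━━━━━━━━━━━━━━━━━━━━━━━┛
   ┃$ █                              ┃      


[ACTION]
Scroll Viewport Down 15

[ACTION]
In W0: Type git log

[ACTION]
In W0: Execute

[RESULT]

   ┃-rw┃ ImageViewer                       ┃
   ┃drw┠───────────────────────────────────┨
   ┃-rw┃                                   ┃
   ┃drw┃                                   ┃
   ┃-rw┃                                   ┃
   ┃$ g┃                                   ┃
   ┃  f┃░░░░░░░░░░░░░░░░░░░░░░░░░░░░░░░░░░░┃
   ┃* m┃░░░░░░░░░░░░░░░░░░░░░░░░░░░░░░░░░░░┃
   ┃$ g┃░░░░░░░░░░░░░░░░░░░░░░░░░░░░░░░░░░░┃
   ┃099┃░░░░░░░░░░░░░░░░░░░░░░░░░░░░░░░░░░░┃
   ┃608┃▒▒▒▒▒▒▒▒▒▒▒▒▒▒▒▒▒▒▒▒▒▒▒▒▒▒▒▒▒▒▒▒▒▒▒┃
   ┃d41┃▒▒▒▒▒▒▒▒▒▒▒▒▒▒▒▒▒▒▒▒▒▒▒▒▒▒▒▒▒▒▒▒▒▒▒┃
   ┃6b6┗━━━━━━━━━━━━━━━━━━━━━━━━━━━━━━━━━━━┛
   ┃$ █                              ┃      


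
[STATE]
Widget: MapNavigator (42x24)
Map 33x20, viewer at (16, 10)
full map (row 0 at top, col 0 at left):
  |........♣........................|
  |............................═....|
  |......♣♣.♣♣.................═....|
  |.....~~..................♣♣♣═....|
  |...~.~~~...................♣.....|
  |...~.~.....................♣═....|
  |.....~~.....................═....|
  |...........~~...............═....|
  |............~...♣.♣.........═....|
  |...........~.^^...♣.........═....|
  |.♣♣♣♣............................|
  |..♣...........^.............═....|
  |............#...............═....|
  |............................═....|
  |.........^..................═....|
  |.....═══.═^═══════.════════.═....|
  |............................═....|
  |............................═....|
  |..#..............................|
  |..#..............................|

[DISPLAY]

                                          
                                          
     ........♣........................    
     ............................═....    
     ......♣♣.♣♣.................═....    
     .....~~..................♣♣♣═....    
     ...~.~~~...................♣.....    
     ...~.~.....................♣═....    
     .....~~.....................═....    
     ...........~~...............═....    
     ............~...♣.♣.........═....    
     ...........~.^^...♣.........═....    
     .♣♣♣♣...........@................    
     ..♣...........^.............═....    
     ............#...............═....    
     ............................═....    
     .........^..................═....    
     .....═══.═^═══════.════════.═....    
     ............................═....    
     ............................═....    
     ..#..............................    
     ..#..............................    
                                          
                                          


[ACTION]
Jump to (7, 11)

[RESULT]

                                          
              ........♣...................
              ............................
              ......♣♣.♣♣.................
              .....~~..................♣♣♣
              ...~.~~~...................♣
              ...~.~.....................♣
              .....~~.....................
              ...........~~...............
              ............~...♣.♣.........
              ...........~.^^...♣.........
              .♣♣♣♣.......................
              ..♣....@......^.............
              ............#...............
              ............................
              .........^..................
              .....═══.═^═══════.════════.
              ............................
              ............................
              ..#.........................
              ..#.........................
                                          
                                          
                                          


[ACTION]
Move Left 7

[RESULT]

                                          
                     ........♣............
                     .....................
                     ......♣♣.♣♣..........
                     .....~~..............
                     ...~.~~~.............
                     ...~.~...............
                     .....~~..............
                     ...........~~........
                     ............~...♣.♣..
                     ...........~.^^...♣..
                     .♣♣♣♣................
                     @.♣...........^......
                     ............#........
                     .....................
                     .........^...........
                     .....═══.═^═══════.══
                     .....................
                     .....................
                     ..#..................
                     ..#..................
                                          
                                          
                                          


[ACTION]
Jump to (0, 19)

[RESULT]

                     ...........~~........
                     ............~...♣.♣..
                     ...........~.^^...♣..
                     .♣♣♣♣................
                     ..♣...........^......
                     ............#........
                     .....................
                     .........^...........
                     .....═══.═^═══════.══
                     .....................
                     .....................
                     ..#..................
                     @.#..................
                                          
                                          
                                          
                                          
                                          
                                          
                                          
                                          
                                          
                                          
                                          


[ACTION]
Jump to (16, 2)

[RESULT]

                                          
                                          
                                          
                                          
                                          
                                          
                                          
                                          
                                          
                                          
     ........♣........................    
     ............................═....    
     ......♣♣.♣♣.....@...........═....    
     .....~~..................♣♣♣═....    
     ...~.~~~...................♣.....    
     ...~.~.....................♣═....    
     .....~~.....................═....    
     ...........~~...............═....    
     ............~...♣.♣.........═....    
     ...........~.^^...♣.........═....    
     .♣♣♣♣............................    
     ..♣...........^.............═....    
     ............#...............═....    
     ............................═....    


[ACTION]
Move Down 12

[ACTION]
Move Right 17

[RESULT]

.................═....                    
..............♣♣♣═....                    
................♣.....                    
................♣═....                    
.................═....                    
~~...............═....                    
.~...♣.♣.........═....                    
~.^^...♣.........═....                    
......................                    
...^.............═....                    
.#...............═....                    
.................═....                    
.................═...@                    
═══════.════════.═....                    
.................═....                    
.................═....                    
......................                    
......................                    
                                          
                                          
                                          
                                          
                                          
                                          


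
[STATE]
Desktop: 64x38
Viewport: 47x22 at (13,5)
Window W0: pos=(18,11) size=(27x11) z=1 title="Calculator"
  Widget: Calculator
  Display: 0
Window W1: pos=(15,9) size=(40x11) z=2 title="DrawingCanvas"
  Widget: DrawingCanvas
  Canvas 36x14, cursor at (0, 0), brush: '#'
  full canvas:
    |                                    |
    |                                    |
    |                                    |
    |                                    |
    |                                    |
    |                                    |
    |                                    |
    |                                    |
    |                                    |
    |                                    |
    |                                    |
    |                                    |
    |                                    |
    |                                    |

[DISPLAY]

                                               
                                               
                                               
                                               
  ┏━━━━━━━━━━━━━━━━━━━━━━━━━━━━━━━━━━━━━━┓     
  ┃ DrawingCanvas                        ┃     
  ┠──────────────────────────────────────┨     
  ┃+                                     ┃     
  ┃                                      ┃     
  ┃                                      ┃     
  ┃                                      ┃     
  ┃                                      ┃     
  ┃                                      ┃     
  ┃                                      ┃     
  ┗━━━━━━━━━━━━━━━━━━━━━━━━━━━━━━━━━━━━━━┛     
     ┃│ 1 │ 2 │ 3 │ - │        ┃               
     ┗━━━━━━━━━━━━━━━━━━━━━━━━━┛               
                                               
                                               
                                               
                                               
                                               


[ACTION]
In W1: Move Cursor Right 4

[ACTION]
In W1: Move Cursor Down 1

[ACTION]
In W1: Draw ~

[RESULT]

                                               
                                               
                                               
                                               
  ┏━━━━━━━━━━━━━━━━━━━━━━━━━━━━━━━━━━━━━━┓     
  ┃ DrawingCanvas                        ┃     
  ┠──────────────────────────────────────┨     
  ┃                                      ┃     
  ┃    ~                                 ┃     
  ┃                                      ┃     
  ┃                                      ┃     
  ┃                                      ┃     
  ┃                                      ┃     
  ┃                                      ┃     
  ┗━━━━━━━━━━━━━━━━━━━━━━━━━━━━━━━━━━━━━━┛     
     ┃│ 1 │ 2 │ 3 │ - │        ┃               
     ┗━━━━━━━━━━━━━━━━━━━━━━━━━┛               
                                               
                                               
                                               
                                               
                                               


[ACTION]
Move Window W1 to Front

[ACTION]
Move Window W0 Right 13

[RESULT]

                                               
                                               
                                               
                                               
  ┏━━━━━━━━━━━━━━━━━━━━━━━━━━━━━━━━━━━━━━┓     
  ┃ DrawingCanvas                        ┃     
  ┠──────────────────────────────────────┨━━┓  
  ┃                                      ┃  ┃  
  ┃    ~                                 ┃──┨  
  ┃                                      ┃ 0┃  
  ┃                                      ┃  ┃  
  ┃                                      ┃  ┃  
  ┃                                      ┃  ┃  
  ┃                                      ┃  ┃  
  ┗━━━━━━━━━━━━━━━━━━━━━━━━━━━━━━━━━━━━━━┛  ┃  
                  ┃│ 1 │ 2 │ 3 │ - │        ┃  
                  ┗━━━━━━━━━━━━━━━━━━━━━━━━━┛  
                                               
                                               
                                               
                                               
                                               


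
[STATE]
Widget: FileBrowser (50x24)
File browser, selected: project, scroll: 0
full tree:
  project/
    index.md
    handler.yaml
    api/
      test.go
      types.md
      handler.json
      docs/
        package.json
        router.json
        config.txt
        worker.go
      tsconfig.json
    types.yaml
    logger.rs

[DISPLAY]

> [-] project/                                    
    index.md                                      
    handler.yaml                                  
    [+] api/                                      
    types.yaml                                    
    logger.rs                                     
                                                  
                                                  
                                                  
                                                  
                                                  
                                                  
                                                  
                                                  
                                                  
                                                  
                                                  
                                                  
                                                  
                                                  
                                                  
                                                  
                                                  
                                                  


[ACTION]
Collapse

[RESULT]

> [+] project/                                    
                                                  
                                                  
                                                  
                                                  
                                                  
                                                  
                                                  
                                                  
                                                  
                                                  
                                                  
                                                  
                                                  
                                                  
                                                  
                                                  
                                                  
                                                  
                                                  
                                                  
                                                  
                                                  
                                                  


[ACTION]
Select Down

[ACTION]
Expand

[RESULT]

> [-] project/                                    
    index.md                                      
    handler.yaml                                  
    [+] api/                                      
    types.yaml                                    
    logger.rs                                     
                                                  
                                                  
                                                  
                                                  
                                                  
                                                  
                                                  
                                                  
                                                  
                                                  
                                                  
                                                  
                                                  
                                                  
                                                  
                                                  
                                                  
                                                  


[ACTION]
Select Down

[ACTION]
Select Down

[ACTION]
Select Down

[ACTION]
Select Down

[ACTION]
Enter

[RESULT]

  [-] project/                                    
    index.md                                      
    handler.yaml                                  
    [+] api/                                      
  > types.yaml                                    
    logger.rs                                     
                                                  
                                                  
                                                  
                                                  
                                                  
                                                  
                                                  
                                                  
                                                  
                                                  
                                                  
                                                  
                                                  
                                                  
                                                  
                                                  
                                                  
                                                  


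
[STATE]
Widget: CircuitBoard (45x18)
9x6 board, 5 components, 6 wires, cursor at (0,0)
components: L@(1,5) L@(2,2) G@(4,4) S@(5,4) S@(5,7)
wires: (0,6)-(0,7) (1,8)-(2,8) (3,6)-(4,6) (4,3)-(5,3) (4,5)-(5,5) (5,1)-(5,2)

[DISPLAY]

   0 1 2 3 4 5 6 7 8                         
0  [.]                      · ─ ·            
                                             
1                       L           ·        
                                    │        
2           L                       ·        
                                             
3                           ·                
                            │                
4               ·   G   ·   ·                
                │       │                    
5       · ─ ·   ·   S   ·       S            
Cursor: (0,0)                                
                                             
                                             
                                             
                                             
                                             


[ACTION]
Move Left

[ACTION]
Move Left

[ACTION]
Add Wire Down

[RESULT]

   0 1 2 3 4 5 6 7 8                         
0  [.]                      · ─ ·            
    │                                        
1   ·                   L           ·        
                                    │        
2           L                       ·        
                                             
3                           ·                
                            │                
4               ·   G   ·   ·                
                │       │                    
5       · ─ ·   ·   S   ·       S            
Cursor: (0,0)                                
                                             
                                             
                                             
                                             
                                             


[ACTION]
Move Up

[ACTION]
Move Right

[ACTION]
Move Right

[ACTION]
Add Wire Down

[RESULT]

   0 1 2 3 4 5 6 7 8                         
0   ·      [.]              · ─ ·            
    │       │                                
1   ·       ·           L           ·        
                                    │        
2           L                       ·        
                                             
3                           ·                
                            │                
4               ·   G   ·   ·                
                │       │                    
5       · ─ ·   ·   S   ·       S            
Cursor: (0,2)                                
                                             
                                             
                                             
                                             
                                             


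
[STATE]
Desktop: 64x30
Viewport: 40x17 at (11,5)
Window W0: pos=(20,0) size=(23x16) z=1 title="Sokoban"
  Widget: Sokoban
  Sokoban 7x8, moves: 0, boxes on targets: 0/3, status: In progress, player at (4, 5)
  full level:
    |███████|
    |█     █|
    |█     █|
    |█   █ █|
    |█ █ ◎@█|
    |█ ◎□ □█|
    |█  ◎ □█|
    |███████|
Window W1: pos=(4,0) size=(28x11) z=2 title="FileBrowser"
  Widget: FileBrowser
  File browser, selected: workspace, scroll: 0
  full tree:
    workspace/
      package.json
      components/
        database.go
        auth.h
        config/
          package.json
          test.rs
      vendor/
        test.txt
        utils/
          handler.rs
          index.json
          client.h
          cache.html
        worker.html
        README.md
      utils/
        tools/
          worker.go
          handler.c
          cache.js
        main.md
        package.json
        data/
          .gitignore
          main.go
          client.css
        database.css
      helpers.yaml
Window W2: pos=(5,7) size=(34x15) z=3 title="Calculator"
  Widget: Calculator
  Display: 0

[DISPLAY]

] components/       ┃          ┃        
] vendor/           ┃          ┃        
━━━━━━━━━━━━━━━━━━━━━━━━━━━┓   ┃        
ulator                     ┃   ┃        
───────────────────────────┨   ┃        
                          0┃   ┃        
───┬───┬───┐               ┃   ┃        
 8 │ 9 │ ÷ │               ┃   ┃        
───┼───┼───┤               ┃   ┃        
 5 │ 6 │ × │               ┃   ┃        
───┼───┼───┤               ┃━━━┛        
 2 │ 3 │ - │               ┃            
───┼───┼───┤               ┃            
 . │ = │ + │               ┃            
───┼───┼───┤               ┃            
 MC│ MR│ M+│               ┃            
━━━━━━━━━━━━━━━━━━━━━━━━━━━┛            


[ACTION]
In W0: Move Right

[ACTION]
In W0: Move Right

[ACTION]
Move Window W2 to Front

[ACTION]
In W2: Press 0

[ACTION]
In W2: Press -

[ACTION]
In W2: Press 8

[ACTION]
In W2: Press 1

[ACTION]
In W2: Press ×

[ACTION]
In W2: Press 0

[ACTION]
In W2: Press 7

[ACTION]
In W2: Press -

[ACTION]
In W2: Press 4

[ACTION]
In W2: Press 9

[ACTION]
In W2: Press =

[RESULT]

] components/       ┃          ┃        
] vendor/           ┃          ┃        
━━━━━━━━━━━━━━━━━━━━━━━━━━━┓   ┃        
ulator                     ┃   ┃        
───────────────────────────┨   ┃        
                       -616┃   ┃        
───┬───┬───┐               ┃   ┃        
 8 │ 9 │ ÷ │               ┃   ┃        
───┼───┼───┤               ┃   ┃        
 5 │ 6 │ × │               ┃   ┃        
───┼───┼───┤               ┃━━━┛        
 2 │ 3 │ - │               ┃            
───┼───┼───┤               ┃            
 . │ = │ + │               ┃            
───┼───┼───┤               ┃            
 MC│ MR│ M+│               ┃            
━━━━━━━━━━━━━━━━━━━━━━━━━━━┛            


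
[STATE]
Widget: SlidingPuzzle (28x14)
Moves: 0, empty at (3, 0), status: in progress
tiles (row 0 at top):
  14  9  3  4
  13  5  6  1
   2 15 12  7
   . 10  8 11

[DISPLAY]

┌────┬────┬────┬────┐       
│ 14 │  9 │  3 │  4 │       
├────┼────┼────┼────┤       
│ 13 │  5 │  6 │  1 │       
├────┼────┼────┼────┤       
│  2 │ 15 │ 12 │  7 │       
├────┼────┼────┼────┤       
│    │ 10 │  8 │ 11 │       
└────┴────┴────┴────┘       
Moves: 0                    
                            
                            
                            
                            


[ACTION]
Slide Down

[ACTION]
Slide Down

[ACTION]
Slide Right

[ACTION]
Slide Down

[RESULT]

┌────┬────┬────┬────┐       
│    │  9 │  3 │  4 │       
├────┼────┼────┼────┤       
│ 14 │  5 │  6 │  1 │       
├────┼────┼────┼────┤       
│ 13 │ 15 │ 12 │  7 │       
├────┼────┼────┼────┤       
│  2 │ 10 │  8 │ 11 │       
└────┴────┴────┴────┘       
Moves: 3                    
                            
                            
                            
                            


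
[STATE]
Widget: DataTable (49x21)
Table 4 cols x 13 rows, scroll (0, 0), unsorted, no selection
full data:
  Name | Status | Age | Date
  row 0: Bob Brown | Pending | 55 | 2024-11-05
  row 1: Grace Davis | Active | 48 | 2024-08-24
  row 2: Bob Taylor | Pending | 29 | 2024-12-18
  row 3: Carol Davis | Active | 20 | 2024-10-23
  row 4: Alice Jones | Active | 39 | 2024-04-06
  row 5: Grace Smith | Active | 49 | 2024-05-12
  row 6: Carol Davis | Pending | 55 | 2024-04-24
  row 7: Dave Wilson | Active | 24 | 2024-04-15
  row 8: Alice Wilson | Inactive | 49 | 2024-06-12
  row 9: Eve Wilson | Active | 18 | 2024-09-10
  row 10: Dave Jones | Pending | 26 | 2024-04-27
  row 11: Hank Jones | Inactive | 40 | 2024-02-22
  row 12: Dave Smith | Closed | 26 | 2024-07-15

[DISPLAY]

Name        │Status  │Age│Date                   
────────────┼────────┼───┼──────────             
Bob Brown   │Pending │55 │2024-11-05             
Grace Davis │Active  │48 │2024-08-24             
Bob Taylor  │Pending │29 │2024-12-18             
Carol Davis │Active  │20 │2024-10-23             
Alice Jones │Active  │39 │2024-04-06             
Grace Smith │Active  │49 │2024-05-12             
Carol Davis │Pending │55 │2024-04-24             
Dave Wilson │Active  │24 │2024-04-15             
Alice Wilson│Inactive│49 │2024-06-12             
Eve Wilson  │Active  │18 │2024-09-10             
Dave Jones  │Pending │26 │2024-04-27             
Hank Jones  │Inactive│40 │2024-02-22             
Dave Smith  │Closed  │26 │2024-07-15             
                                                 
                                                 
                                                 
                                                 
                                                 
                                                 


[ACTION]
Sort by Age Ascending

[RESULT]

Name        │Status  │Ag▲│Date                   
────────────┼────────┼───┼──────────             
Eve Wilson  │Active  │18 │2024-09-10             
Carol Davis │Active  │20 │2024-10-23             
Dave Wilson │Active  │24 │2024-04-15             
Dave Jones  │Pending │26 │2024-04-27             
Dave Smith  │Closed  │26 │2024-07-15             
Bob Taylor  │Pending │29 │2024-12-18             
Alice Jones │Active  │39 │2024-04-06             
Hank Jones  │Inactive│40 │2024-02-22             
Grace Davis │Active  │48 │2024-08-24             
Grace Smith │Active  │49 │2024-05-12             
Alice Wilson│Inactive│49 │2024-06-12             
Bob Brown   │Pending │55 │2024-11-05             
Carol Davis │Pending │55 │2024-04-24             
                                                 
                                                 
                                                 
                                                 
                                                 
                                                 


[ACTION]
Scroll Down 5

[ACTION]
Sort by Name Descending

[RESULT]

Name       ▼│Status  │Age│Date                   
────────────┼────────┼───┼──────────             
Hank Jones  │Inactive│40 │2024-02-22             
Grace Smith │Active  │49 │2024-05-12             
Grace Davis │Active  │48 │2024-08-24             
Eve Wilson  │Active  │18 │2024-09-10             
Dave Wilson │Active  │24 │2024-04-15             
Dave Smith  │Closed  │26 │2024-07-15             
Dave Jones  │Pending │26 │2024-04-27             
Carol Davis │Active  │20 │2024-10-23             
Carol Davis │Pending │55 │2024-04-24             
Bob Taylor  │Pending │29 │2024-12-18             
Bob Brown   │Pending │55 │2024-11-05             
Alice Wilson│Inactive│49 │2024-06-12             
Alice Jones │Active  │39 │2024-04-06             
                                                 
                                                 
                                                 
                                                 
                                                 
                                                 
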